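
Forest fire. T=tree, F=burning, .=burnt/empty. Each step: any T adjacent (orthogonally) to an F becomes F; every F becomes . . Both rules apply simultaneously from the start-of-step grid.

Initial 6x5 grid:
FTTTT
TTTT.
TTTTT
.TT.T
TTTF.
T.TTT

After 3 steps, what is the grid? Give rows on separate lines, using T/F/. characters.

Step 1: 4 trees catch fire, 2 burn out
  .FTTT
  FTTT.
  TTTTT
  .TT.T
  TTF..
  T.TFT
Step 2: 7 trees catch fire, 4 burn out
  ..FTT
  .FTT.
  FTTTT
  .TF.T
  TF...
  T.F.F
Step 3: 6 trees catch fire, 7 burn out
  ...FT
  ..FT.
  .FFTT
  .F..T
  F....
  T....

...FT
..FT.
.FFTT
.F..T
F....
T....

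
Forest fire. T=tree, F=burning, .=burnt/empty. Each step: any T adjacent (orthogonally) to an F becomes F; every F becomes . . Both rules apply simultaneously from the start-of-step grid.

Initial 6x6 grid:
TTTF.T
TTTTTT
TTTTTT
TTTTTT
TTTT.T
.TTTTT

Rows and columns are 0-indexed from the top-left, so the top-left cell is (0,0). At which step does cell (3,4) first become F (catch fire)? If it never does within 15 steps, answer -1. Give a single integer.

Step 1: cell (3,4)='T' (+2 fires, +1 burnt)
Step 2: cell (3,4)='T' (+4 fires, +2 burnt)
Step 3: cell (3,4)='T' (+6 fires, +4 burnt)
Step 4: cell (3,4)='F' (+7 fires, +6 burnt)
  -> target ignites at step 4
Step 5: cell (3,4)='.' (+5 fires, +7 burnt)
Step 6: cell (3,4)='.' (+5 fires, +5 burnt)
Step 7: cell (3,4)='.' (+3 fires, +5 burnt)
Step 8: cell (3,4)='.' (+0 fires, +3 burnt)
  fire out at step 8

4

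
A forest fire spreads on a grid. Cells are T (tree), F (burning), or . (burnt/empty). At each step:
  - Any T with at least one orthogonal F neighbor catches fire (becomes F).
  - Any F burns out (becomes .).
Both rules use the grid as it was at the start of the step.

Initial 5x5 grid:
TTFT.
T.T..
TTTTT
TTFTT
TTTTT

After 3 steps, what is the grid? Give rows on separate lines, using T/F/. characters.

Step 1: 7 trees catch fire, 2 burn out
  TF.F.
  T.F..
  TTFTT
  TF.FT
  TTFTT
Step 2: 7 trees catch fire, 7 burn out
  F....
  T....
  TF.FT
  F...F
  TF.FT
Step 3: 5 trees catch fire, 7 burn out
  .....
  F....
  F...F
  .....
  F...F

.....
F....
F...F
.....
F...F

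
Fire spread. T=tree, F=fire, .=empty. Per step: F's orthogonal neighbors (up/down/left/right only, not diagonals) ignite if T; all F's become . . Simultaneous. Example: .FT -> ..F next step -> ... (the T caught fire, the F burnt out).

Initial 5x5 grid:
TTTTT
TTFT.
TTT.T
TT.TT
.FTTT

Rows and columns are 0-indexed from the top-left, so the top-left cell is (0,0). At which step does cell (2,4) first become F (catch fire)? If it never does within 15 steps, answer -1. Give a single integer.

Step 1: cell (2,4)='T' (+6 fires, +2 burnt)
Step 2: cell (2,4)='T' (+6 fires, +6 burnt)
Step 3: cell (2,4)='T' (+5 fires, +6 burnt)
Step 4: cell (2,4)='T' (+1 fires, +5 burnt)
Step 5: cell (2,4)='F' (+1 fires, +1 burnt)
  -> target ignites at step 5
Step 6: cell (2,4)='.' (+0 fires, +1 burnt)
  fire out at step 6

5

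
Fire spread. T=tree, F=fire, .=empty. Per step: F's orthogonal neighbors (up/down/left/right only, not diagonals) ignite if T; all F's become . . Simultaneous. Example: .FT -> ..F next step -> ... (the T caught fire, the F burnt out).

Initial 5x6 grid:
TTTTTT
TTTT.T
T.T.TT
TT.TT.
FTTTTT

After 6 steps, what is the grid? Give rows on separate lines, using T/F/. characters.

Step 1: 2 trees catch fire, 1 burn out
  TTTTTT
  TTTT.T
  T.T.TT
  FT.TT.
  .FTTTT
Step 2: 3 trees catch fire, 2 burn out
  TTTTTT
  TTTT.T
  F.T.TT
  .F.TT.
  ..FTTT
Step 3: 2 trees catch fire, 3 burn out
  TTTTTT
  FTTT.T
  ..T.TT
  ...TT.
  ...FTT
Step 4: 4 trees catch fire, 2 burn out
  FTTTTT
  .FTT.T
  ..T.TT
  ...FT.
  ....FT
Step 5: 4 trees catch fire, 4 burn out
  .FTTTT
  ..FT.T
  ..T.TT
  ....F.
  .....F
Step 6: 4 trees catch fire, 4 burn out
  ..FTTT
  ...F.T
  ..F.FT
  ......
  ......

..FTTT
...F.T
..F.FT
......
......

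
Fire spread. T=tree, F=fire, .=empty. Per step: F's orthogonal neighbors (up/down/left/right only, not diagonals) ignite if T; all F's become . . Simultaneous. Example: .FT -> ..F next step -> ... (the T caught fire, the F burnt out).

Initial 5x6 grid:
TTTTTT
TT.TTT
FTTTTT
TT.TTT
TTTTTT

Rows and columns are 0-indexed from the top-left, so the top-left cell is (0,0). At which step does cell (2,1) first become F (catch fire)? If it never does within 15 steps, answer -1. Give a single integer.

Step 1: cell (2,1)='F' (+3 fires, +1 burnt)
  -> target ignites at step 1
Step 2: cell (2,1)='.' (+5 fires, +3 burnt)
Step 3: cell (2,1)='.' (+3 fires, +5 burnt)
Step 4: cell (2,1)='.' (+5 fires, +3 burnt)
Step 5: cell (2,1)='.' (+5 fires, +5 burnt)
Step 6: cell (2,1)='.' (+4 fires, +5 burnt)
Step 7: cell (2,1)='.' (+2 fires, +4 burnt)
Step 8: cell (2,1)='.' (+0 fires, +2 burnt)
  fire out at step 8

1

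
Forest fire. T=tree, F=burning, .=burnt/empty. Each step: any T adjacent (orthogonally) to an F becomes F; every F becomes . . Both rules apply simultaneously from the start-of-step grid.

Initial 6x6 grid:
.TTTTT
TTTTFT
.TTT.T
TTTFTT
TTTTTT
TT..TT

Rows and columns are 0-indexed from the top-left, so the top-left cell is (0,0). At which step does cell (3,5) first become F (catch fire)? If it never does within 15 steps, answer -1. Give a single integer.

Step 1: cell (3,5)='T' (+7 fires, +2 burnt)
Step 2: cell (3,5)='F' (+9 fires, +7 burnt)
  -> target ignites at step 2
Step 3: cell (3,5)='.' (+7 fires, +9 burnt)
Step 4: cell (3,5)='.' (+5 fires, +7 burnt)
Step 5: cell (3,5)='.' (+1 fires, +5 burnt)
Step 6: cell (3,5)='.' (+0 fires, +1 burnt)
  fire out at step 6

2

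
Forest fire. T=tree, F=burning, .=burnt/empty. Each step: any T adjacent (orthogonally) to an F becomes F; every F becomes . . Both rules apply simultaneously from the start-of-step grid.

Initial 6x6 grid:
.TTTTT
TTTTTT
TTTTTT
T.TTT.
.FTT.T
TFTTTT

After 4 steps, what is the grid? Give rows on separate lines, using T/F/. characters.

Step 1: 3 trees catch fire, 2 burn out
  .TTTTT
  TTTTTT
  TTTTTT
  T.TTT.
  ..FT.T
  F.FTTT
Step 2: 3 trees catch fire, 3 burn out
  .TTTTT
  TTTTTT
  TTTTTT
  T.FTT.
  ...F.T
  ...FTT
Step 3: 3 trees catch fire, 3 burn out
  .TTTTT
  TTTTTT
  TTFTTT
  T..FT.
  .....T
  ....FT
Step 4: 5 trees catch fire, 3 burn out
  .TTTTT
  TTFTTT
  TF.FTT
  T...F.
  .....T
  .....F

.TTTTT
TTFTTT
TF.FTT
T...F.
.....T
.....F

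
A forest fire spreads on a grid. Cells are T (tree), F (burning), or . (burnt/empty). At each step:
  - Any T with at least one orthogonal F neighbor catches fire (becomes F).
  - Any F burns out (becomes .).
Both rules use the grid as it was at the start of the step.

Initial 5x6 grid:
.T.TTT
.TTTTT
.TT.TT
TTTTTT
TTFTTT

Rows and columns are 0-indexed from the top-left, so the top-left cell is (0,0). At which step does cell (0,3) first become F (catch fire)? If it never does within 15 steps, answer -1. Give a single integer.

Step 1: cell (0,3)='T' (+3 fires, +1 burnt)
Step 2: cell (0,3)='T' (+5 fires, +3 burnt)
Step 3: cell (0,3)='T' (+5 fires, +5 burnt)
Step 4: cell (0,3)='T' (+4 fires, +5 burnt)
Step 5: cell (0,3)='F' (+4 fires, +4 burnt)
  -> target ignites at step 5
Step 6: cell (0,3)='.' (+2 fires, +4 burnt)
Step 7: cell (0,3)='.' (+1 fires, +2 burnt)
Step 8: cell (0,3)='.' (+0 fires, +1 burnt)
  fire out at step 8

5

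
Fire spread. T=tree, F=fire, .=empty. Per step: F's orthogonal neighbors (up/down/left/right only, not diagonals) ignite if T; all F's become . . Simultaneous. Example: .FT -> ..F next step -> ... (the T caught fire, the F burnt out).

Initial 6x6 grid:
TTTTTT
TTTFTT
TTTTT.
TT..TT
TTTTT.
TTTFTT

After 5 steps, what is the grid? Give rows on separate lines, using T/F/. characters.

Step 1: 7 trees catch fire, 2 burn out
  TTTFTT
  TTF.FT
  TTTFT.
  TT..TT
  TTTFT.
  TTF.FT
Step 2: 10 trees catch fire, 7 burn out
  TTF.FT
  TF...F
  TTF.F.
  TT..TT
  TTF.F.
  TF...F
Step 3: 7 trees catch fire, 10 burn out
  TF...F
  F.....
  TF....
  TT..FT
  TF....
  F.....
Step 4: 5 trees catch fire, 7 burn out
  F.....
  ......
  F.....
  TF...F
  F.....
  ......
Step 5: 1 trees catch fire, 5 burn out
  ......
  ......
  ......
  F.....
  ......
  ......

......
......
......
F.....
......
......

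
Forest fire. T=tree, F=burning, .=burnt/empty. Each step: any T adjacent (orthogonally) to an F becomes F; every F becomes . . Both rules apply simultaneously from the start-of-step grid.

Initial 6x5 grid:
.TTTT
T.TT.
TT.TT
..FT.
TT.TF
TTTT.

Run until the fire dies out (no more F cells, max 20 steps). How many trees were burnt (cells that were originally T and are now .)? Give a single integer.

Answer: 16

Derivation:
Step 1: +2 fires, +2 burnt (F count now 2)
Step 2: +2 fires, +2 burnt (F count now 2)
Step 3: +3 fires, +2 burnt (F count now 3)
Step 4: +3 fires, +3 burnt (F count now 3)
Step 5: +4 fires, +3 burnt (F count now 4)
Step 6: +2 fires, +4 burnt (F count now 2)
Step 7: +0 fires, +2 burnt (F count now 0)
Fire out after step 7
Initially T: 19, now '.': 27
Total burnt (originally-T cells now '.'): 16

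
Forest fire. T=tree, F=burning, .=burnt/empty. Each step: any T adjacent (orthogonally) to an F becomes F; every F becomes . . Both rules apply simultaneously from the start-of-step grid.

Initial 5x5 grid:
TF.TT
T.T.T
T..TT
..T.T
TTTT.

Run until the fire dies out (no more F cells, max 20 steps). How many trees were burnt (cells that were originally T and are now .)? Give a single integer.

Step 1: +1 fires, +1 burnt (F count now 1)
Step 2: +1 fires, +1 burnt (F count now 1)
Step 3: +1 fires, +1 burnt (F count now 1)
Step 4: +0 fires, +1 burnt (F count now 0)
Fire out after step 4
Initially T: 15, now '.': 13
Total burnt (originally-T cells now '.'): 3

Answer: 3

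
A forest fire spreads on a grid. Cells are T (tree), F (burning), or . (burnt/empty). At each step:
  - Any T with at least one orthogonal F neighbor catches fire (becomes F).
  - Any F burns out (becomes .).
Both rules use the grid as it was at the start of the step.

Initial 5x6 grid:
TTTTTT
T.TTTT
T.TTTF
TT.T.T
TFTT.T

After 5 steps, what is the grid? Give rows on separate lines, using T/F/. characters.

Step 1: 6 trees catch fire, 2 burn out
  TTTTTT
  T.TTTF
  T.TTF.
  TF.T.F
  F.FT.T
Step 2: 6 trees catch fire, 6 burn out
  TTTTTF
  T.TTF.
  T.TF..
  F..T..
  ...F.F
Step 3: 5 trees catch fire, 6 burn out
  TTTTF.
  T.TF..
  F.F...
  ...F..
  ......
Step 4: 3 trees catch fire, 5 burn out
  TTTF..
  F.F...
  ......
  ......
  ......
Step 5: 2 trees catch fire, 3 burn out
  FTF...
  ......
  ......
  ......
  ......

FTF...
......
......
......
......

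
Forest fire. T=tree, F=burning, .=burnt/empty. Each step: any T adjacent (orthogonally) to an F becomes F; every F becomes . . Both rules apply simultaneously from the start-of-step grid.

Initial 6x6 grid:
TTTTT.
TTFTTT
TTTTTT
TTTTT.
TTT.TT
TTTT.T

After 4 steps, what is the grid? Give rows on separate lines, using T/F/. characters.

Step 1: 4 trees catch fire, 1 burn out
  TTFTT.
  TF.FTT
  TTFTTT
  TTTTT.
  TTT.TT
  TTTT.T
Step 2: 7 trees catch fire, 4 burn out
  TF.FT.
  F...FT
  TF.FTT
  TTFTT.
  TTT.TT
  TTTT.T
Step 3: 8 trees catch fire, 7 burn out
  F...F.
  .....F
  F...FT
  TF.FT.
  TTF.TT
  TTTT.T
Step 4: 5 trees catch fire, 8 burn out
  ......
  ......
  .....F
  F...F.
  TF..TT
  TTFT.T

......
......
.....F
F...F.
TF..TT
TTFT.T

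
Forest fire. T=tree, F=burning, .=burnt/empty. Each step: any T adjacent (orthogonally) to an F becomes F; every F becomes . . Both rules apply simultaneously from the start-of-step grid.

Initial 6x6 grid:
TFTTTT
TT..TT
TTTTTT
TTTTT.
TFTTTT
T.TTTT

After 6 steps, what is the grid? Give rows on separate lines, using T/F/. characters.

Step 1: 6 trees catch fire, 2 burn out
  F.FTTT
  TF..TT
  TTTTTT
  TFTTT.
  F.FTTT
  T.TTTT
Step 2: 8 trees catch fire, 6 burn out
  ...FTT
  F...TT
  TFTTTT
  F.FTT.
  ...FTT
  F.FTTT
Step 3: 6 trees catch fire, 8 burn out
  ....FT
  ....TT
  F.FTTT
  ...FT.
  ....FT
  ...FTT
Step 4: 6 trees catch fire, 6 burn out
  .....F
  ....FT
  ...FTT
  ....F.
  .....F
  ....FT
Step 5: 3 trees catch fire, 6 burn out
  ......
  .....F
  ....FT
  ......
  ......
  .....F
Step 6: 1 trees catch fire, 3 burn out
  ......
  ......
  .....F
  ......
  ......
  ......

......
......
.....F
......
......
......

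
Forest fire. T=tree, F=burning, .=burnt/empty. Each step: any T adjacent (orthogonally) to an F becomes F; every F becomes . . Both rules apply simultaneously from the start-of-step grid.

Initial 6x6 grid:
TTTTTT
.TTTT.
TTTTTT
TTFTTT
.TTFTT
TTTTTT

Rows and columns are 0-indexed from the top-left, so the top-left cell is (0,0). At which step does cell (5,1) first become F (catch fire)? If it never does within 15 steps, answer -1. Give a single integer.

Step 1: cell (5,1)='T' (+6 fires, +2 burnt)
Step 2: cell (5,1)='T' (+9 fires, +6 burnt)
Step 3: cell (5,1)='F' (+8 fires, +9 burnt)
  -> target ignites at step 3
Step 4: cell (5,1)='.' (+5 fires, +8 burnt)
Step 5: cell (5,1)='.' (+2 fires, +5 burnt)
Step 6: cell (5,1)='.' (+1 fires, +2 burnt)
Step 7: cell (5,1)='.' (+0 fires, +1 burnt)
  fire out at step 7

3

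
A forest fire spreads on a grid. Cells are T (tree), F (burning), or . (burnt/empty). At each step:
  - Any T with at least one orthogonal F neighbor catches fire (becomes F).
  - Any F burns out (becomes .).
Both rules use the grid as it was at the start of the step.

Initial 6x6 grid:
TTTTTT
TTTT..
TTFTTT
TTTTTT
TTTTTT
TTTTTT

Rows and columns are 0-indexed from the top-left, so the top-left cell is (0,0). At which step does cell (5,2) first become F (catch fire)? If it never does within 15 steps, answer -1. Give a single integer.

Step 1: cell (5,2)='T' (+4 fires, +1 burnt)
Step 2: cell (5,2)='T' (+8 fires, +4 burnt)
Step 3: cell (5,2)='F' (+9 fires, +8 burnt)
  -> target ignites at step 3
Step 4: cell (5,2)='.' (+7 fires, +9 burnt)
Step 5: cell (5,2)='.' (+4 fires, +7 burnt)
Step 6: cell (5,2)='.' (+1 fires, +4 burnt)
Step 7: cell (5,2)='.' (+0 fires, +1 burnt)
  fire out at step 7

3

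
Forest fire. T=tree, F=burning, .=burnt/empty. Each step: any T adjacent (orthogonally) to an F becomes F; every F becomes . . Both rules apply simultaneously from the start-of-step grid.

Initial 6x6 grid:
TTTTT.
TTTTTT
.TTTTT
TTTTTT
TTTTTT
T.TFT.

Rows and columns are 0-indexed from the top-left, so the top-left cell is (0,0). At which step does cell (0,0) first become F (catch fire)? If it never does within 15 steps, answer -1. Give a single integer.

Step 1: cell (0,0)='T' (+3 fires, +1 burnt)
Step 2: cell (0,0)='T' (+3 fires, +3 burnt)
Step 3: cell (0,0)='T' (+5 fires, +3 burnt)
Step 4: cell (0,0)='T' (+6 fires, +5 burnt)
Step 5: cell (0,0)='T' (+7 fires, +6 burnt)
Step 6: cell (0,0)='T' (+4 fires, +7 burnt)
Step 7: cell (0,0)='T' (+2 fires, +4 burnt)
Step 8: cell (0,0)='F' (+1 fires, +2 burnt)
  -> target ignites at step 8
Step 9: cell (0,0)='.' (+0 fires, +1 burnt)
  fire out at step 9

8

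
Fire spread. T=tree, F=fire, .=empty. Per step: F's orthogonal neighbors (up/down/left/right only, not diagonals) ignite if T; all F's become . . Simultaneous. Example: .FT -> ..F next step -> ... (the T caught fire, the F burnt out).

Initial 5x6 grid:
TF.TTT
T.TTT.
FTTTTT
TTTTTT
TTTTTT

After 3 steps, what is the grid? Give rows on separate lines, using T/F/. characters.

Step 1: 4 trees catch fire, 2 burn out
  F..TTT
  F.TTT.
  .FTTTT
  FTTTTT
  TTTTTT
Step 2: 3 trees catch fire, 4 burn out
  ...TTT
  ..TTT.
  ..FTTT
  .FTTTT
  FTTTTT
Step 3: 4 trees catch fire, 3 burn out
  ...TTT
  ..FTT.
  ...FTT
  ..FTTT
  .FTTTT

...TTT
..FTT.
...FTT
..FTTT
.FTTTT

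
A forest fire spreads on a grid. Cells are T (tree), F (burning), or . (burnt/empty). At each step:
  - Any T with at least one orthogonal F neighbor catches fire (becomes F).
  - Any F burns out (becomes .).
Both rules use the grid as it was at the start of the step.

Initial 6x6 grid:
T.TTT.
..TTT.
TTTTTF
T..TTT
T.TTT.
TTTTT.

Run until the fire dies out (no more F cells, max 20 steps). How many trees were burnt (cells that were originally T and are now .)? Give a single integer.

Step 1: +2 fires, +1 burnt (F count now 2)
Step 2: +3 fires, +2 burnt (F count now 3)
Step 3: +5 fires, +3 burnt (F count now 5)
Step 4: +5 fires, +5 burnt (F count now 5)
Step 5: +4 fires, +5 burnt (F count now 4)
Step 6: +2 fires, +4 burnt (F count now 2)
Step 7: +2 fires, +2 burnt (F count now 2)
Step 8: +1 fires, +2 burnt (F count now 1)
Step 9: +0 fires, +1 burnt (F count now 0)
Fire out after step 9
Initially T: 25, now '.': 35
Total burnt (originally-T cells now '.'): 24

Answer: 24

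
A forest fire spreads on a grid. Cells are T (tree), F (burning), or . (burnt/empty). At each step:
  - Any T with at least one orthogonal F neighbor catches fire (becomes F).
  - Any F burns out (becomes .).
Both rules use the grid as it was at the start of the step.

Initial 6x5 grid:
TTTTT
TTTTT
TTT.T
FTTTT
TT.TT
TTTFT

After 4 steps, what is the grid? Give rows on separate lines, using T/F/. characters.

Step 1: 6 trees catch fire, 2 burn out
  TTTTT
  TTTTT
  FTT.T
  .FTTT
  FT.FT
  TTF.F
Step 2: 8 trees catch fire, 6 burn out
  TTTTT
  FTTTT
  .FT.T
  ..FFT
  .F..F
  FF...
Step 3: 4 trees catch fire, 8 burn out
  FTTTT
  .FTTT
  ..F.T
  ....F
  .....
  .....
Step 4: 3 trees catch fire, 4 burn out
  .FTTT
  ..FTT
  ....F
  .....
  .....
  .....

.FTTT
..FTT
....F
.....
.....
.....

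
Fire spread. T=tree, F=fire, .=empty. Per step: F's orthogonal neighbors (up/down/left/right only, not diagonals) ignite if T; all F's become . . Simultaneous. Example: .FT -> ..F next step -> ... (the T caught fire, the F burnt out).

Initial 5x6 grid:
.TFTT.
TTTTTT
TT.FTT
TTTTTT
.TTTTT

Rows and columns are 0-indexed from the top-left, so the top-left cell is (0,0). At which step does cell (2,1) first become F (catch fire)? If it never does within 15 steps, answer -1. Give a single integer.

Step 1: cell (2,1)='T' (+6 fires, +2 burnt)
Step 2: cell (2,1)='T' (+7 fires, +6 burnt)
Step 3: cell (2,1)='F' (+7 fires, +7 burnt)
  -> target ignites at step 3
Step 4: cell (2,1)='.' (+4 fires, +7 burnt)
Step 5: cell (2,1)='.' (+0 fires, +4 burnt)
  fire out at step 5

3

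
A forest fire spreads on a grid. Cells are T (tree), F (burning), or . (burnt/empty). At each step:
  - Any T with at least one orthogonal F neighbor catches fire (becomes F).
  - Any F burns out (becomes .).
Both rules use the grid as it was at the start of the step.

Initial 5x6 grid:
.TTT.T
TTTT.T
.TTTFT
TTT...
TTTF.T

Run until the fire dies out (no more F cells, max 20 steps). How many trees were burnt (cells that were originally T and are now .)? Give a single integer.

Answer: 19

Derivation:
Step 1: +3 fires, +2 burnt (F count now 3)
Step 2: +5 fires, +3 burnt (F count now 5)
Step 3: +6 fires, +5 burnt (F count now 6)
Step 4: +3 fires, +6 burnt (F count now 3)
Step 5: +2 fires, +3 burnt (F count now 2)
Step 6: +0 fires, +2 burnt (F count now 0)
Fire out after step 6
Initially T: 20, now '.': 29
Total burnt (originally-T cells now '.'): 19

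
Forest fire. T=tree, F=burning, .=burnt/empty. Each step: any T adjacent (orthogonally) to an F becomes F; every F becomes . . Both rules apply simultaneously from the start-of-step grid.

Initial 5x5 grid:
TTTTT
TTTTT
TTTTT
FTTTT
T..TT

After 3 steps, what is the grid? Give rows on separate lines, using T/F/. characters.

Step 1: 3 trees catch fire, 1 burn out
  TTTTT
  TTTTT
  FTTTT
  .FTTT
  F..TT
Step 2: 3 trees catch fire, 3 burn out
  TTTTT
  FTTTT
  .FTTT
  ..FTT
  ...TT
Step 3: 4 trees catch fire, 3 burn out
  FTTTT
  .FTTT
  ..FTT
  ...FT
  ...TT

FTTTT
.FTTT
..FTT
...FT
...TT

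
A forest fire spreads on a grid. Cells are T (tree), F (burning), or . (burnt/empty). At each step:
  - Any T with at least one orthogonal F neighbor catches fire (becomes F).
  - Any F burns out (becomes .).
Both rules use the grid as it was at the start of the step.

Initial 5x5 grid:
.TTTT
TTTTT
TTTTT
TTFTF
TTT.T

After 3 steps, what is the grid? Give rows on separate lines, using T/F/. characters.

Step 1: 6 trees catch fire, 2 burn out
  .TTTT
  TTTTT
  TTFTF
  TF.F.
  TTF.F
Step 2: 6 trees catch fire, 6 burn out
  .TTTT
  TTFTF
  TF.F.
  F....
  TF...
Step 3: 6 trees catch fire, 6 burn out
  .TFTF
  TF.F.
  F....
  .....
  F....

.TFTF
TF.F.
F....
.....
F....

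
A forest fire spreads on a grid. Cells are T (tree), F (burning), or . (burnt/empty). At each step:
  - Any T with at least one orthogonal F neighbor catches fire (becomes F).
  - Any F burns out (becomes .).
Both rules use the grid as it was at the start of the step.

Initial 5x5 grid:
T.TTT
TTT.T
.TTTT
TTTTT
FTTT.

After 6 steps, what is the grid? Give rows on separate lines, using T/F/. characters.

Step 1: 2 trees catch fire, 1 burn out
  T.TTT
  TTT.T
  .TTTT
  FTTTT
  .FTT.
Step 2: 2 trees catch fire, 2 burn out
  T.TTT
  TTT.T
  .TTTT
  .FTTT
  ..FT.
Step 3: 3 trees catch fire, 2 burn out
  T.TTT
  TTT.T
  .FTTT
  ..FTT
  ...F.
Step 4: 3 trees catch fire, 3 burn out
  T.TTT
  TFT.T
  ..FTT
  ...FT
  .....
Step 5: 4 trees catch fire, 3 burn out
  T.TTT
  F.F.T
  ...FT
  ....F
  .....
Step 6: 3 trees catch fire, 4 burn out
  F.FTT
  ....T
  ....F
  .....
  .....

F.FTT
....T
....F
.....
.....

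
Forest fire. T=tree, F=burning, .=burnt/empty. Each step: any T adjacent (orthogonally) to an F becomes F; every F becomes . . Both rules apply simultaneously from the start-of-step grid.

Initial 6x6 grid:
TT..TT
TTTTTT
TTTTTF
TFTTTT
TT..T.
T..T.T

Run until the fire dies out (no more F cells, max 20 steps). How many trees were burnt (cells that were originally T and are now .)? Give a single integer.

Answer: 24

Derivation:
Step 1: +7 fires, +2 burnt (F count now 7)
Step 2: +9 fires, +7 burnt (F count now 9)
Step 3: +7 fires, +9 burnt (F count now 7)
Step 4: +1 fires, +7 burnt (F count now 1)
Step 5: +0 fires, +1 burnt (F count now 0)
Fire out after step 5
Initially T: 26, now '.': 34
Total burnt (originally-T cells now '.'): 24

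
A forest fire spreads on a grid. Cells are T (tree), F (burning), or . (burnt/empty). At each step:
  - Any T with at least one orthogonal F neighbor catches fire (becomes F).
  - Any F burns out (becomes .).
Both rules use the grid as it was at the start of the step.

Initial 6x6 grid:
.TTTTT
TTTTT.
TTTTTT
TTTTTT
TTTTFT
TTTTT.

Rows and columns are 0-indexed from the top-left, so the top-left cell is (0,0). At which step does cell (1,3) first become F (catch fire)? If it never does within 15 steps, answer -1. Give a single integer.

Step 1: cell (1,3)='T' (+4 fires, +1 burnt)
Step 2: cell (1,3)='T' (+5 fires, +4 burnt)
Step 3: cell (1,3)='T' (+6 fires, +5 burnt)
Step 4: cell (1,3)='F' (+6 fires, +6 burnt)
  -> target ignites at step 4
Step 5: cell (1,3)='.' (+6 fires, +6 burnt)
Step 6: cell (1,3)='.' (+3 fires, +6 burnt)
Step 7: cell (1,3)='.' (+2 fires, +3 burnt)
Step 8: cell (1,3)='.' (+0 fires, +2 burnt)
  fire out at step 8

4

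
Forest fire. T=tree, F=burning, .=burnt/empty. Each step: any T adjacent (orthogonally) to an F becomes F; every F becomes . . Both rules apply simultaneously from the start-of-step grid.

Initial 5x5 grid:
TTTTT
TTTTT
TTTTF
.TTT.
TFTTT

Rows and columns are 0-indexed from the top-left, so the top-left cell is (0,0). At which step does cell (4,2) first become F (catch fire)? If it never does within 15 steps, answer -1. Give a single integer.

Step 1: cell (4,2)='F' (+5 fires, +2 burnt)
  -> target ignites at step 1
Step 2: cell (4,2)='.' (+7 fires, +5 burnt)
Step 3: cell (4,2)='.' (+5 fires, +7 burnt)
Step 4: cell (4,2)='.' (+3 fires, +5 burnt)
Step 5: cell (4,2)='.' (+1 fires, +3 burnt)
Step 6: cell (4,2)='.' (+0 fires, +1 burnt)
  fire out at step 6

1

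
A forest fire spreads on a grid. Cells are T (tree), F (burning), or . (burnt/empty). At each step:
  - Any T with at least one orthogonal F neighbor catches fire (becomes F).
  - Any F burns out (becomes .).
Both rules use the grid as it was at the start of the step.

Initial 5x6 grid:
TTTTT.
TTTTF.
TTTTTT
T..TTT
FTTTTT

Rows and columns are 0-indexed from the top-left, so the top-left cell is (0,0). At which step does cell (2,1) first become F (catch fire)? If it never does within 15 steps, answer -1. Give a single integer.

Step 1: cell (2,1)='T' (+5 fires, +2 burnt)
Step 2: cell (2,1)='T' (+7 fires, +5 burnt)
Step 3: cell (2,1)='F' (+9 fires, +7 burnt)
  -> target ignites at step 3
Step 4: cell (2,1)='.' (+3 fires, +9 burnt)
Step 5: cell (2,1)='.' (+0 fires, +3 burnt)
  fire out at step 5

3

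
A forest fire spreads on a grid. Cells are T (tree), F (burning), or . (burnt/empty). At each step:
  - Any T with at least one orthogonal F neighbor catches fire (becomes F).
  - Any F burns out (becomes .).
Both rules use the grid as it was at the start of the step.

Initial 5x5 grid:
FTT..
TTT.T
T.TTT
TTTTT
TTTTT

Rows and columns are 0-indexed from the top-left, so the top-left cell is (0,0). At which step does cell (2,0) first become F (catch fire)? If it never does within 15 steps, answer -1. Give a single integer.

Step 1: cell (2,0)='T' (+2 fires, +1 burnt)
Step 2: cell (2,0)='F' (+3 fires, +2 burnt)
  -> target ignites at step 2
Step 3: cell (2,0)='.' (+2 fires, +3 burnt)
Step 4: cell (2,0)='.' (+3 fires, +2 burnt)
Step 5: cell (2,0)='.' (+3 fires, +3 burnt)
Step 6: cell (2,0)='.' (+3 fires, +3 burnt)
Step 7: cell (2,0)='.' (+3 fires, +3 burnt)
Step 8: cell (2,0)='.' (+1 fires, +3 burnt)
Step 9: cell (2,0)='.' (+0 fires, +1 burnt)
  fire out at step 9

2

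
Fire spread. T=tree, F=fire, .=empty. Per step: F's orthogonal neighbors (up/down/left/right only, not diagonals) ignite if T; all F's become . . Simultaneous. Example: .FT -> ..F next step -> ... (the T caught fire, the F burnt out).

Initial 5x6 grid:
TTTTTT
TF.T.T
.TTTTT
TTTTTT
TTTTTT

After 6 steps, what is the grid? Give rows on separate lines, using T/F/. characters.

Step 1: 3 trees catch fire, 1 burn out
  TFTTTT
  F..T.T
  .FTTTT
  TTTTTT
  TTTTTT
Step 2: 4 trees catch fire, 3 burn out
  F.FTTT
  ...T.T
  ..FTTT
  TFTTTT
  TTTTTT
Step 3: 5 trees catch fire, 4 burn out
  ...FTT
  ...T.T
  ...FTT
  F.FTTT
  TFTTTT
Step 4: 6 trees catch fire, 5 burn out
  ....FT
  ...F.T
  ....FT
  ...FTT
  F.FTTT
Step 5: 4 trees catch fire, 6 burn out
  .....F
  .....T
  .....F
  ....FT
  ...FTT
Step 6: 3 trees catch fire, 4 burn out
  ......
  .....F
  ......
  .....F
  ....FT

......
.....F
......
.....F
....FT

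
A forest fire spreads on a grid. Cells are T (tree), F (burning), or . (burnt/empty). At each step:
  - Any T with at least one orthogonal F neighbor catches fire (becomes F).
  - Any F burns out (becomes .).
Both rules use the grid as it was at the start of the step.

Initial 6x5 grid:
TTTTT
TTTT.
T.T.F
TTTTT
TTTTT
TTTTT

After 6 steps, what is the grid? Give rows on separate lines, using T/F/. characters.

Step 1: 1 trees catch fire, 1 burn out
  TTTTT
  TTTT.
  T.T..
  TTTTF
  TTTTT
  TTTTT
Step 2: 2 trees catch fire, 1 burn out
  TTTTT
  TTTT.
  T.T..
  TTTF.
  TTTTF
  TTTTT
Step 3: 3 trees catch fire, 2 burn out
  TTTTT
  TTTT.
  T.T..
  TTF..
  TTTF.
  TTTTF
Step 4: 4 trees catch fire, 3 burn out
  TTTTT
  TTTT.
  T.F..
  TF...
  TTF..
  TTTF.
Step 5: 4 trees catch fire, 4 burn out
  TTTTT
  TTFT.
  T....
  F....
  TF...
  TTF..
Step 6: 6 trees catch fire, 4 burn out
  TTFTT
  TF.F.
  F....
  .....
  F....
  TF...

TTFTT
TF.F.
F....
.....
F....
TF...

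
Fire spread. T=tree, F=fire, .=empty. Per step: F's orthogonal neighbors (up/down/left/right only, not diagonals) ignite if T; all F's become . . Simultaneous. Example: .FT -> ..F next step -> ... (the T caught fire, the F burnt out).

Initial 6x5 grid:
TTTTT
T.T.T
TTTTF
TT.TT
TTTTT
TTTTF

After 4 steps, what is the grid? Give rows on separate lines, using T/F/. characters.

Step 1: 5 trees catch fire, 2 burn out
  TTTTT
  T.T.F
  TTTF.
  TT.TF
  TTTTF
  TTTF.
Step 2: 5 trees catch fire, 5 burn out
  TTTTF
  T.T..
  TTF..
  TT.F.
  TTTF.
  TTF..
Step 3: 5 trees catch fire, 5 burn out
  TTTF.
  T.F..
  TF...
  TT...
  TTF..
  TF...
Step 4: 5 trees catch fire, 5 burn out
  TTF..
  T....
  F....
  TF...
  TF...
  F....

TTF..
T....
F....
TF...
TF...
F....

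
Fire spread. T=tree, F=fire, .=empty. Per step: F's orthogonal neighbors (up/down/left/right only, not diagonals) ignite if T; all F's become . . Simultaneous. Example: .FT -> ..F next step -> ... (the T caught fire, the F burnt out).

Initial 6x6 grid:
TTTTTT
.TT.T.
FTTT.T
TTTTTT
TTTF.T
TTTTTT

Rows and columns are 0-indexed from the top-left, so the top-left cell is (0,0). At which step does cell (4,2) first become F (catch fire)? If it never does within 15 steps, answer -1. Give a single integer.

Step 1: cell (4,2)='F' (+5 fires, +2 burnt)
  -> target ignites at step 1
Step 2: cell (4,2)='.' (+10 fires, +5 burnt)
Step 3: cell (4,2)='.' (+6 fires, +10 burnt)
Step 4: cell (4,2)='.' (+4 fires, +6 burnt)
Step 5: cell (4,2)='.' (+1 fires, +4 burnt)
Step 6: cell (4,2)='.' (+1 fires, +1 burnt)
Step 7: cell (4,2)='.' (+2 fires, +1 burnt)
Step 8: cell (4,2)='.' (+0 fires, +2 burnt)
  fire out at step 8

1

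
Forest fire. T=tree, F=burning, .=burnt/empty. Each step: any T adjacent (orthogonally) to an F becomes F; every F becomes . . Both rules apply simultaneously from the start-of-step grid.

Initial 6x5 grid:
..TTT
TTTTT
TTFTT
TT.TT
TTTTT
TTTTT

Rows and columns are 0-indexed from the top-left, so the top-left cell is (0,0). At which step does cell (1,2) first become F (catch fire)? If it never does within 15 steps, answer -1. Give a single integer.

Step 1: cell (1,2)='F' (+3 fires, +1 burnt)
  -> target ignites at step 1
Step 2: cell (1,2)='.' (+7 fires, +3 burnt)
Step 3: cell (1,2)='.' (+7 fires, +7 burnt)
Step 4: cell (1,2)='.' (+6 fires, +7 burnt)
Step 5: cell (1,2)='.' (+3 fires, +6 burnt)
Step 6: cell (1,2)='.' (+0 fires, +3 burnt)
  fire out at step 6

1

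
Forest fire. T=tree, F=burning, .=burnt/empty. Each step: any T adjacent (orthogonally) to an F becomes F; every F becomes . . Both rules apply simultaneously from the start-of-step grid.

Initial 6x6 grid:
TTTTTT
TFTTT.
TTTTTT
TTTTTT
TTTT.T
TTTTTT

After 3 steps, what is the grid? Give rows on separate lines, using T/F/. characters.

Step 1: 4 trees catch fire, 1 burn out
  TFTTTT
  F.FTT.
  TFTTTT
  TTTTTT
  TTTT.T
  TTTTTT
Step 2: 6 trees catch fire, 4 burn out
  F.FTTT
  ...FT.
  F.FTTT
  TFTTTT
  TTTT.T
  TTTTTT
Step 3: 6 trees catch fire, 6 burn out
  ...FTT
  ....F.
  ...FTT
  F.FTTT
  TFTT.T
  TTTTTT

...FTT
....F.
...FTT
F.FTTT
TFTT.T
TTTTTT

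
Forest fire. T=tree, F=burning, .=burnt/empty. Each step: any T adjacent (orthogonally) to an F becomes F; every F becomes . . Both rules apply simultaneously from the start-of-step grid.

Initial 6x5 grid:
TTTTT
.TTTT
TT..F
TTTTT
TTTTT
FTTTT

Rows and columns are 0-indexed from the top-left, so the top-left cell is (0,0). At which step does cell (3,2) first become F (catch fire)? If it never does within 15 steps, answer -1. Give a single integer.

Step 1: cell (3,2)='T' (+4 fires, +2 burnt)
Step 2: cell (3,2)='T' (+7 fires, +4 burnt)
Step 3: cell (3,2)='F' (+9 fires, +7 burnt)
  -> target ignites at step 3
Step 4: cell (3,2)='.' (+3 fires, +9 burnt)
Step 5: cell (3,2)='.' (+1 fires, +3 burnt)
Step 6: cell (3,2)='.' (+1 fires, +1 burnt)
Step 7: cell (3,2)='.' (+0 fires, +1 burnt)
  fire out at step 7

3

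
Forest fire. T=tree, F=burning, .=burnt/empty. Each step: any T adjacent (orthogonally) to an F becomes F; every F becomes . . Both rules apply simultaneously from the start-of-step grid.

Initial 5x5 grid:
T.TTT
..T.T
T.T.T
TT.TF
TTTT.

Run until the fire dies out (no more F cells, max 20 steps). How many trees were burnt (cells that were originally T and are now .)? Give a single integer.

Answer: 15

Derivation:
Step 1: +2 fires, +1 burnt (F count now 2)
Step 2: +2 fires, +2 burnt (F count now 2)
Step 3: +2 fires, +2 burnt (F count now 2)
Step 4: +2 fires, +2 burnt (F count now 2)
Step 5: +3 fires, +2 burnt (F count now 3)
Step 6: +2 fires, +3 burnt (F count now 2)
Step 7: +2 fires, +2 burnt (F count now 2)
Step 8: +0 fires, +2 burnt (F count now 0)
Fire out after step 8
Initially T: 16, now '.': 24
Total burnt (originally-T cells now '.'): 15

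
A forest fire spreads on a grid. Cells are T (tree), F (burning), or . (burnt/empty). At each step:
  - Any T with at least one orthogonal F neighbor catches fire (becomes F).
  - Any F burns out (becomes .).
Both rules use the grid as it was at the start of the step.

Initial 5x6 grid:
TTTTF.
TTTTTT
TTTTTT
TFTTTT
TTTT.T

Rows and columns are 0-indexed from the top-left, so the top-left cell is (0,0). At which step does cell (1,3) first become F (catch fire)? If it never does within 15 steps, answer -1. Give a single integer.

Step 1: cell (1,3)='T' (+6 fires, +2 burnt)
Step 2: cell (1,3)='F' (+10 fires, +6 burnt)
  -> target ignites at step 2
Step 3: cell (1,3)='.' (+7 fires, +10 burnt)
Step 4: cell (1,3)='.' (+2 fires, +7 burnt)
Step 5: cell (1,3)='.' (+1 fires, +2 burnt)
Step 6: cell (1,3)='.' (+0 fires, +1 burnt)
  fire out at step 6

2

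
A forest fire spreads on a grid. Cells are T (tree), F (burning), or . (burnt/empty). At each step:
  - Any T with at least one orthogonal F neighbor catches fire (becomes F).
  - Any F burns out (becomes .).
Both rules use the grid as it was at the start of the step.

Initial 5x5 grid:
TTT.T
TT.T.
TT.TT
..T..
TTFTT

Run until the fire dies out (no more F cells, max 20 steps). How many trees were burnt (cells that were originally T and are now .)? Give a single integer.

Step 1: +3 fires, +1 burnt (F count now 3)
Step 2: +2 fires, +3 burnt (F count now 2)
Step 3: +0 fires, +2 burnt (F count now 0)
Fire out after step 3
Initially T: 16, now '.': 14
Total burnt (originally-T cells now '.'): 5

Answer: 5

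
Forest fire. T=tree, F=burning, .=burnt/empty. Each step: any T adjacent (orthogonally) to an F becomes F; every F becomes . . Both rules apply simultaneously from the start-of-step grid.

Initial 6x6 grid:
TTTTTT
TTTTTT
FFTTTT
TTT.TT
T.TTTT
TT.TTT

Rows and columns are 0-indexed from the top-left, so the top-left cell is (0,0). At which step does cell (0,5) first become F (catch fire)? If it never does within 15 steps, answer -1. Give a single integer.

Step 1: cell (0,5)='T' (+5 fires, +2 burnt)
Step 2: cell (0,5)='T' (+6 fires, +5 burnt)
Step 3: cell (0,5)='T' (+5 fires, +6 burnt)
Step 4: cell (0,5)='T' (+6 fires, +5 burnt)
Step 5: cell (0,5)='T' (+5 fires, +6 burnt)
Step 6: cell (0,5)='F' (+3 fires, +5 burnt)
  -> target ignites at step 6
Step 7: cell (0,5)='.' (+1 fires, +3 burnt)
Step 8: cell (0,5)='.' (+0 fires, +1 burnt)
  fire out at step 8

6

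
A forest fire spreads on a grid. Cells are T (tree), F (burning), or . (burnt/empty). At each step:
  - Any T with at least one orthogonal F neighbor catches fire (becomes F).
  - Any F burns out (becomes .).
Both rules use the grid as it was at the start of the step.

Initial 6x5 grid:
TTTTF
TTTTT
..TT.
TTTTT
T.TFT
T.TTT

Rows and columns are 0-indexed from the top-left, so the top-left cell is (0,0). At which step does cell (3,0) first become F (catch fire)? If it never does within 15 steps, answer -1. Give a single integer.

Step 1: cell (3,0)='T' (+6 fires, +2 burnt)
Step 2: cell (3,0)='T' (+7 fires, +6 burnt)
Step 3: cell (3,0)='T' (+4 fires, +7 burnt)
Step 4: cell (3,0)='F' (+3 fires, +4 burnt)
  -> target ignites at step 4
Step 5: cell (3,0)='.' (+2 fires, +3 burnt)
Step 6: cell (3,0)='.' (+1 fires, +2 burnt)
Step 7: cell (3,0)='.' (+0 fires, +1 burnt)
  fire out at step 7

4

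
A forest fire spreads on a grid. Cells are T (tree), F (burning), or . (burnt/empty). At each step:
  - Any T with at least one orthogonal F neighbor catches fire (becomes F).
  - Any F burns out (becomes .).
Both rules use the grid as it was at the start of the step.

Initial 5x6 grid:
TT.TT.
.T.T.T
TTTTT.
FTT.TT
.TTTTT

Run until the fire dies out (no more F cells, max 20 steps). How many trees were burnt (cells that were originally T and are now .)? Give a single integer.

Step 1: +2 fires, +1 burnt (F count now 2)
Step 2: +3 fires, +2 burnt (F count now 3)
Step 3: +3 fires, +3 burnt (F count now 3)
Step 4: +3 fires, +3 burnt (F count now 3)
Step 5: +4 fires, +3 burnt (F count now 4)
Step 6: +3 fires, +4 burnt (F count now 3)
Step 7: +2 fires, +3 burnt (F count now 2)
Step 8: +0 fires, +2 burnt (F count now 0)
Fire out after step 8
Initially T: 21, now '.': 29
Total burnt (originally-T cells now '.'): 20

Answer: 20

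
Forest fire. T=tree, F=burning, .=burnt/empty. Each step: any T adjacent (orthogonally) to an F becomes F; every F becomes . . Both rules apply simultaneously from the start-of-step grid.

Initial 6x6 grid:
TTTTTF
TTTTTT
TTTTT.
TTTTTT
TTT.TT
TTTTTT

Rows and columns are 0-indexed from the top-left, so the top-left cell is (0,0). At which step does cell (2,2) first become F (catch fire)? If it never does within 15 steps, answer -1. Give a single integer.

Step 1: cell (2,2)='T' (+2 fires, +1 burnt)
Step 2: cell (2,2)='T' (+2 fires, +2 burnt)
Step 3: cell (2,2)='T' (+3 fires, +2 burnt)
Step 4: cell (2,2)='T' (+4 fires, +3 burnt)
Step 5: cell (2,2)='F' (+6 fires, +4 burnt)
  -> target ignites at step 5
Step 6: cell (2,2)='.' (+5 fires, +6 burnt)
Step 7: cell (2,2)='.' (+5 fires, +5 burnt)
Step 8: cell (2,2)='.' (+3 fires, +5 burnt)
Step 9: cell (2,2)='.' (+2 fires, +3 burnt)
Step 10: cell (2,2)='.' (+1 fires, +2 burnt)
Step 11: cell (2,2)='.' (+0 fires, +1 burnt)
  fire out at step 11

5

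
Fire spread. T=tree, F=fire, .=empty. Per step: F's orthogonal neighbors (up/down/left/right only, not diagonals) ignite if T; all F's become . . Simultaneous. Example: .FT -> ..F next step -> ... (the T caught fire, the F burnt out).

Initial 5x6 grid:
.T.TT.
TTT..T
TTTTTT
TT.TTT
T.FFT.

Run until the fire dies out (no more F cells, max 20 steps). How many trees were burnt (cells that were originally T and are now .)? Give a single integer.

Step 1: +2 fires, +2 burnt (F count now 2)
Step 2: +2 fires, +2 burnt (F count now 2)
Step 3: +3 fires, +2 burnt (F count now 3)
Step 4: +3 fires, +3 burnt (F count now 3)
Step 5: +4 fires, +3 burnt (F count now 4)
Step 6: +3 fires, +4 burnt (F count now 3)
Step 7: +1 fires, +3 burnt (F count now 1)
Step 8: +0 fires, +1 burnt (F count now 0)
Fire out after step 8
Initially T: 20, now '.': 28
Total burnt (originally-T cells now '.'): 18

Answer: 18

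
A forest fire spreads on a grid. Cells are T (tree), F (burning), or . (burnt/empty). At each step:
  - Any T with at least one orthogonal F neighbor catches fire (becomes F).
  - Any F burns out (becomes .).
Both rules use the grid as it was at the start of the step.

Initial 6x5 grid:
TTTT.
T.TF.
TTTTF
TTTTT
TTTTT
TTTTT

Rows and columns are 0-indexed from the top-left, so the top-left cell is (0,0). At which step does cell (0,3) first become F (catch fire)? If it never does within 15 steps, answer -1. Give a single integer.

Step 1: cell (0,3)='F' (+4 fires, +2 burnt)
  -> target ignites at step 1
Step 2: cell (0,3)='.' (+4 fires, +4 burnt)
Step 3: cell (0,3)='.' (+5 fires, +4 burnt)
Step 4: cell (0,3)='.' (+5 fires, +5 burnt)
Step 5: cell (0,3)='.' (+4 fires, +5 burnt)
Step 6: cell (0,3)='.' (+2 fires, +4 burnt)
Step 7: cell (0,3)='.' (+1 fires, +2 burnt)
Step 8: cell (0,3)='.' (+0 fires, +1 burnt)
  fire out at step 8

1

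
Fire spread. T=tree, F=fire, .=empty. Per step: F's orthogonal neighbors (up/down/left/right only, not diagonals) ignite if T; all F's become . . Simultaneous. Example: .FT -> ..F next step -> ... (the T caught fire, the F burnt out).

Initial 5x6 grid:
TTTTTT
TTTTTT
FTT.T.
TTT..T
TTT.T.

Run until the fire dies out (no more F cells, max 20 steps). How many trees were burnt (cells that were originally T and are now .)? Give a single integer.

Answer: 21

Derivation:
Step 1: +3 fires, +1 burnt (F count now 3)
Step 2: +5 fires, +3 burnt (F count now 5)
Step 3: +4 fires, +5 burnt (F count now 4)
Step 4: +3 fires, +4 burnt (F count now 3)
Step 5: +2 fires, +3 burnt (F count now 2)
Step 6: +3 fires, +2 burnt (F count now 3)
Step 7: +1 fires, +3 burnt (F count now 1)
Step 8: +0 fires, +1 burnt (F count now 0)
Fire out after step 8
Initially T: 23, now '.': 28
Total burnt (originally-T cells now '.'): 21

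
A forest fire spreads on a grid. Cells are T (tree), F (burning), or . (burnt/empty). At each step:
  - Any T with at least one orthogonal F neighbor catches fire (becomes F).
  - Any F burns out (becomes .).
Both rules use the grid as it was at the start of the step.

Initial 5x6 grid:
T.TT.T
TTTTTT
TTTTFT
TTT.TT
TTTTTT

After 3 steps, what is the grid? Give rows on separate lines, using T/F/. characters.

Step 1: 4 trees catch fire, 1 burn out
  T.TT.T
  TTTTFT
  TTTF.F
  TTT.FT
  TTTTTT
Step 2: 5 trees catch fire, 4 burn out
  T.TT.T
  TTTF.F
  TTF...
  TTT..F
  TTTTFT
Step 3: 7 trees catch fire, 5 burn out
  T.TF.F
  TTF...
  TF....
  TTF...
  TTTF.F

T.TF.F
TTF...
TF....
TTF...
TTTF.F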